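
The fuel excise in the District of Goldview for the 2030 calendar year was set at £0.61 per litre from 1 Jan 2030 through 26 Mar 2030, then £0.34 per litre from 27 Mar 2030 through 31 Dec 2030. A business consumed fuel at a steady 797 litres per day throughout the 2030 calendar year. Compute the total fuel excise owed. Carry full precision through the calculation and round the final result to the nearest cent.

£117,198.85

1 Jan – 26 Mar 2030: 85 days × 797 litres/day = 67,745 litres at £0.61/litre → £41,324.45
27 Mar – 31 Dec 2030: 280 days × 797 litres/day = 223,160 litres at £0.34/litre → £75,874.40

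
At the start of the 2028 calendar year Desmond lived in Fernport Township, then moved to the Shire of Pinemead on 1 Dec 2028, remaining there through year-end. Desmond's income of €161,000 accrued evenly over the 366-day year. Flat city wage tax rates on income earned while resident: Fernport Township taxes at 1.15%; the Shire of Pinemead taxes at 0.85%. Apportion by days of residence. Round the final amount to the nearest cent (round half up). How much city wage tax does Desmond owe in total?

Fernport Township, 1 Jan – 30 Nov 2028: 335 days → €161,000 × 1.15% × 335/366 = €1,694.6790
The Shire of Pinemead, 1 Dec – 31 Dec 2028: 31 days → €161,000 × 0.85% × 31/366 = €115.9112
Total = €1,810.5902

€1,810.59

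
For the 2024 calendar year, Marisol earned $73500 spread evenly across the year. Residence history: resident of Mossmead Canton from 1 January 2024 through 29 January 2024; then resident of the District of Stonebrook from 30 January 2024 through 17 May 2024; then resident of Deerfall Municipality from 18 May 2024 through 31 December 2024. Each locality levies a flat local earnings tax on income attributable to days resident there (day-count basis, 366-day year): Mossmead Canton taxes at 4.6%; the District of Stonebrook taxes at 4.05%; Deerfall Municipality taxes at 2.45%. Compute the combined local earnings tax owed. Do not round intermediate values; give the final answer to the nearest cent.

Mossmead Canton, 1 January – 29 January 2024: 29 days → $73500 × 4.6% × 29/366 = $267.8934
The District of Stonebrook, 30 January – 17 May 2024: 109 days → $73500 × 4.05% × 109/366 = $886.5184
Deerfall Municipality, 18 May – 31 December 2024: 228 days → $73500 × 2.45% × 228/366 = $1121.7787
Total = $2276.1906

$2276.19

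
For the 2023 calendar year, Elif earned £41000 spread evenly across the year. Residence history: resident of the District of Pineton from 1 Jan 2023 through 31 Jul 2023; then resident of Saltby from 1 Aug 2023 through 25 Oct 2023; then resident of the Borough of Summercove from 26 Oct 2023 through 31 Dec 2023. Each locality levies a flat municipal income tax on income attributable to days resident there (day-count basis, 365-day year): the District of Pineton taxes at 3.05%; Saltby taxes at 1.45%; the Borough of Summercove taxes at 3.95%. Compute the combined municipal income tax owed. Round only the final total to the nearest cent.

The District of Pineton, 1 Jan – 31 Jul 2023: 212 days → £41000 × 3.05% × 212/365 = £726.3178
Saltby, 1 Aug – 25 Oct 2023: 86 days → £41000 × 1.45% × 86/365 = £140.0740
The Borough of Summercove, 26 Oct – 31 Dec 2023: 67 days → £41000 × 3.95% × 67/365 = £297.2781
Total = £1163.6699

£1163.67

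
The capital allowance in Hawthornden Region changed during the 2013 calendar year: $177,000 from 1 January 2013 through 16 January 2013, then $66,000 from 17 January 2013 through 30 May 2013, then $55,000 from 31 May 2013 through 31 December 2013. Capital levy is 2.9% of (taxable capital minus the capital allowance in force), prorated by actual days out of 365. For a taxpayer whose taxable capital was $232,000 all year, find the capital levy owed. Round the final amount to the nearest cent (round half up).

$4,860.80

1 January – 16 January 2013: 16 days, exemption $177,000 → ($232,000 − $177,000) × 2.9% × 16/365 = $69.9178
17 January – 30 May 2013: 134 days, exemption $66,000 → ($232,000 − $66,000) × 2.9% × 134/365 = $1,767.3315
31 May – 31 December 2013: 215 days, exemption $55,000 → ($232,000 − $55,000) × 2.9% × 215/365 = $3,023.5479
Total = $4,860.7973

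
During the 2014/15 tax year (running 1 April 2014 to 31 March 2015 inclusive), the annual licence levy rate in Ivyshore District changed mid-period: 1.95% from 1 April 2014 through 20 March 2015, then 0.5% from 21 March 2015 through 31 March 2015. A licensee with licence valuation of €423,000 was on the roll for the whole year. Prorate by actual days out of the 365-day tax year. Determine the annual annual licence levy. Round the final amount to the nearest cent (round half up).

1 April 2014 – 20 March 2015: 354 days at 1.95% → €423,000 × 1.95% × 354/365 = €7,999.9151
21 March – 31 March 2015: 11 days at 0.5% → €423,000 × 0.5% × 11/365 = €63.7397
Total = €8,063.6548

€8,063.65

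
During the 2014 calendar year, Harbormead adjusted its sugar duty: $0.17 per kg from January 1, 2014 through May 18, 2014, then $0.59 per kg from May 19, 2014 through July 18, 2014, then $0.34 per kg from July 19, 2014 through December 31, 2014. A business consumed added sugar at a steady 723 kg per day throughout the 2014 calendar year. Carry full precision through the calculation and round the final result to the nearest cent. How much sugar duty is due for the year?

$83,788.47

January 1 – May 18, 2014: 138 days × 723 kg/day = 99,774 kg at $0.17/kg → $16,961.58
May 19 – July 18, 2014: 61 days × 723 kg/day = 44,103 kg at $0.59/kg → $26,020.77
July 19 – December 31, 2014: 166 days × 723 kg/day = 120,018 kg at $0.34/kg → $40,806.12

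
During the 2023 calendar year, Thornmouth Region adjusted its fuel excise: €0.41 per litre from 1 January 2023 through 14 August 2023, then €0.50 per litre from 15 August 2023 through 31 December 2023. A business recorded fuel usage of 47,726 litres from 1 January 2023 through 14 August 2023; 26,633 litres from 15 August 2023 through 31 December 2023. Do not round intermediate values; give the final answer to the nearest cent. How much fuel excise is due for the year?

€32884.16

1 January – 14 August 2023: 47,726 litres at €0.41/litre → €19567.66
15 August – 31 December 2023: 26,633 litres at €0.50/litre → €13316.50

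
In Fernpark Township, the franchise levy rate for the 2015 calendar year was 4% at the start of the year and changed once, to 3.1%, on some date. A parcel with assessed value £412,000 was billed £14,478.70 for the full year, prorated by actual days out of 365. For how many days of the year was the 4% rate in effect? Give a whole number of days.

168 days

Let d = days at the first rate; then 365 − d days at the second rate.
£412,000 × [4%·d + 3.1%·(365−d)] / 365 = £14,478.70
Solving gives d = 168, so the new rate took effect on June 18, 2015.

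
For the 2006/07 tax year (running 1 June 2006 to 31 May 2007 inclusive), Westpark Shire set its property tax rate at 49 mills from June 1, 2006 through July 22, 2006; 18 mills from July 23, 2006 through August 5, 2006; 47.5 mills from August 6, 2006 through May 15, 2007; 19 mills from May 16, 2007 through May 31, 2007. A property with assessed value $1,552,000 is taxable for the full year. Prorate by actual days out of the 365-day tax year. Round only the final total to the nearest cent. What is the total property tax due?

June 1 – July 22, 2006: 52 days at 49 mills → $1,552,000 × 4.9% × 52/365 = $10,834.2356
July 23 – August 5, 2006: 14 days at 18 mills → $1,552,000 × 1.8% × 14/365 = $1,071.5178
August 6, 2006 – May 15, 2007: 283 days at 47.5 mills → $1,552,000 × 4.75% × 283/365 = $57,158.2466
May 16 – May 31, 2007: 16 days at 19 mills → $1,552,000 × 1.9% × 16/365 = $1,292.6247
Total = $70,356.6247

$70,356.62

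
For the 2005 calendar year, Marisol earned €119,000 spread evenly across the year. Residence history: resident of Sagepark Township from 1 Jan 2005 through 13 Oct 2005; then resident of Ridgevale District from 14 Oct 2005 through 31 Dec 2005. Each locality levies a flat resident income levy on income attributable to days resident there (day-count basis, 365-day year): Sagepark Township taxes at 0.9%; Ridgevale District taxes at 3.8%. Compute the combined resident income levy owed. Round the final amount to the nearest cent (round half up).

€1,817.93

Sagepark Township, 1 Jan – 13 Oct 2005: 286 days → €119,000 × 0.9% × 286/365 = €839.1945
Ridgevale District, 14 Oct – 31 Dec 2005: 79 days → €119,000 × 3.8% × 79/365 = €978.7342
Total = €1,817.9288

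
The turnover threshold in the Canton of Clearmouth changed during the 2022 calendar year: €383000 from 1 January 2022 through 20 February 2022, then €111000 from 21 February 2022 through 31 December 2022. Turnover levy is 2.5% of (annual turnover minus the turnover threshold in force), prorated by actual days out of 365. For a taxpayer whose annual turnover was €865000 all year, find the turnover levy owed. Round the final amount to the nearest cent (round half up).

1 January – 20 February 2022: 51 days, exemption €383000 → (€865000 − €383000) × 2.5% × 51/365 = €1683.6986
21 February – 31 December 2022: 314 days, exemption €111000 → (€865000 − €111000) × 2.5% × 314/365 = €16216.1644
Total = €17899.8630

€17899.86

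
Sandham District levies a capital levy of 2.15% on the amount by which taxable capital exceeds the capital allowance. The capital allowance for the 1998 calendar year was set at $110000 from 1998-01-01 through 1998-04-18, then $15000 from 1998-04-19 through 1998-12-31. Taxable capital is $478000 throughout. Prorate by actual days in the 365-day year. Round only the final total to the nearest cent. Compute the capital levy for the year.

1998-01-01 to 1998-04-18: 108 days, exemption $110000 → ($478000 − $110000) × 2.15% × 108/365 = $2341.0849
1998-04-19 to 1998-12-31: 257 days, exemption $15000 → ($478000 − $15000) × 2.15% × 257/365 = $7009.0589
Total = $9350.1438

$9350.14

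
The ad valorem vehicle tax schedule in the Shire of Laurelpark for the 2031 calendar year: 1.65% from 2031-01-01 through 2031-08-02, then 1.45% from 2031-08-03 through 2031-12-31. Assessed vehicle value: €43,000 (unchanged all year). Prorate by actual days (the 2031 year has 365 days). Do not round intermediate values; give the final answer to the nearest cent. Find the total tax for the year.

2031-01-01 to 2031-08-02: 214 days at 1.65% → €43,000 × 1.65% × 214/365 = €415.9808
2031-08-03 to 2031-12-31: 151 days at 1.45% → €43,000 × 1.45% × 151/365 = €257.9411
Total = €673.9219

€673.92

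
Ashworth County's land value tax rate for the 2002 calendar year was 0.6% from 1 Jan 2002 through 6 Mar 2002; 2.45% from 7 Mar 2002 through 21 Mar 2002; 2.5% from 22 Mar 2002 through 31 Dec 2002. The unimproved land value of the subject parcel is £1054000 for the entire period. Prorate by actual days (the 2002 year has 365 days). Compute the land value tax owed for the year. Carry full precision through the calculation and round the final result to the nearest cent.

£22762.07

1 Jan – 6 Mar 2002: 65 days at 0.6% → £1054000 × 0.6% × 65/365 = £1126.1918
7 Mar – 21 Mar 2002: 15 days at 2.45% → £1054000 × 2.45% × 15/365 = £1061.2192
22 Mar – 31 Dec 2002: 285 days at 2.5% → £1054000 × 2.5% × 285/365 = £20574.6575
Total = £22762.0685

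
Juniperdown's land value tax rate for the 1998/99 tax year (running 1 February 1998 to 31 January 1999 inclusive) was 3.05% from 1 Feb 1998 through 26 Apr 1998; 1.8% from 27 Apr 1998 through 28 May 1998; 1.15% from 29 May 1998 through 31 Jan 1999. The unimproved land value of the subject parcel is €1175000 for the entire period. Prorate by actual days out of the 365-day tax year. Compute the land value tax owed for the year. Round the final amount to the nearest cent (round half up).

€19381.06

1 Feb – 26 Apr 1998: 85 days at 3.05% → €1175000 × 3.05% × 85/365 = €8345.7192
27 Apr – 28 May 1998: 32 days at 1.8% → €1175000 × 1.8% × 32/365 = €1854.2466
29 May 1998 – 31 Jan 1999: 248 days at 1.15% → €1175000 × 1.15% × 248/365 = €9181.0959
Total = €19381.0616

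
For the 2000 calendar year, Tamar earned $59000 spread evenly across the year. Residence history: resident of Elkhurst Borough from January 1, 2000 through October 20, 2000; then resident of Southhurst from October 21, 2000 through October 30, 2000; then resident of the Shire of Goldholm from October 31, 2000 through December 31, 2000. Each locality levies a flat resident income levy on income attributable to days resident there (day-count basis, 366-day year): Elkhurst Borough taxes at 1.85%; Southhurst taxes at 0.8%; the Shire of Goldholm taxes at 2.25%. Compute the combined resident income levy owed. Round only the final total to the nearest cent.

$1114.55

Elkhurst Borough, January 1 – October 20, 2000: 294 days → $59000 × 1.85% × 294/366 = $876.7787
Southhurst, October 21 – October 30, 2000: 10 days → $59000 × 0.8% × 10/366 = $12.8962
The Shire of Goldholm, October 31 – December 31, 2000: 62 days → $59000 × 2.25% × 62/366 = $224.8770
Total = $1114.5519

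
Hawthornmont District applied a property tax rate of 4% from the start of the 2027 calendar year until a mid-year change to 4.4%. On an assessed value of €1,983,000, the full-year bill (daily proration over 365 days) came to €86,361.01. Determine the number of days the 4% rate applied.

41 days

Let d = days at the first rate; then 365 − d days at the second rate.
€1,983,000 × [4%·d + 4.4%·(365−d)] / 365 = €86,361.01
Solving gives d = 41, so the new rate took effect on 11 February 2027.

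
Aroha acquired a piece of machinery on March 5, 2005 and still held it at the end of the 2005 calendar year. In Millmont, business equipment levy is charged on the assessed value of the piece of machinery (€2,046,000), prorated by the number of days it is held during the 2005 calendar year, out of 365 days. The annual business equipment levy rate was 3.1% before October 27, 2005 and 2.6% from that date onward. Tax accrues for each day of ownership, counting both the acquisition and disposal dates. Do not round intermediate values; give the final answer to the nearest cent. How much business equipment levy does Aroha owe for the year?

€50,628.69

March 5 – October 26, 2005: 236 days at 3.1% → €2,046,000 × 3.1% × 236/365 = €41,009.6877
October 27 – December 31, 2005: 66 days at 2.6% → €2,046,000 × 2.6% × 66/365 = €9,619.0027
Total = €50,628.6904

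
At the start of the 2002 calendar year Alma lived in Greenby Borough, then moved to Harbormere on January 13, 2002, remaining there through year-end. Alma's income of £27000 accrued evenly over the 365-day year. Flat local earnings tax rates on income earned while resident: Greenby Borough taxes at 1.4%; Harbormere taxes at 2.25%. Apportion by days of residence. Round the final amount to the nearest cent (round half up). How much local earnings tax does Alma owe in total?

£599.95

Greenby Borough, January 1 – January 12, 2002: 12 days → £27000 × 1.4% × 12/365 = £12.4274
Harbormere, January 13 – December 31, 2002: 353 days → £27000 × 2.25% × 353/365 = £587.5274
Total = £599.9548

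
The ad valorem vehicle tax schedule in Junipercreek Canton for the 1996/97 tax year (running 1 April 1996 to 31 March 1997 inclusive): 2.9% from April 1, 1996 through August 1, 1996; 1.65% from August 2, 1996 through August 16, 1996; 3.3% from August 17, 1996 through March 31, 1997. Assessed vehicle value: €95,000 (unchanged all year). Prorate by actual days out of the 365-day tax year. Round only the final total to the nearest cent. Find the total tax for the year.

€2,942.53

April 1 – August 1, 1996: 123 days at 2.9% → €95,000 × 2.9% × 123/365 = €928.3973
August 2 – August 16, 1996: 15 days at 1.65% → €95,000 × 1.65% × 15/365 = €64.4178
August 17, 1996 – March 31, 1997: 227 days at 3.3% → €95,000 × 3.3% × 227/365 = €1,949.7123
Total = €2,942.5274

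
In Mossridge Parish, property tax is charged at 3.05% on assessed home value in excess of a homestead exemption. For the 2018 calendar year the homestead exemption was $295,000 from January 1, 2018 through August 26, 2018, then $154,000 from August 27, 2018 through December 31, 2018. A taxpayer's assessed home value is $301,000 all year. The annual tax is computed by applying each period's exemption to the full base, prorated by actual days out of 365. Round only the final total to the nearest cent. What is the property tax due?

January 1 – August 26, 2018: 238 days, exemption $295,000 → ($301,000 − $295,000) × 3.05% × 238/365 = $119.3260
August 27 – December 31, 2018: 127 days, exemption $154,000 → ($301,000 − $154,000) × 3.05% × 127/365 = $1,560.0123
Total = $1,679.3384

$1,679.34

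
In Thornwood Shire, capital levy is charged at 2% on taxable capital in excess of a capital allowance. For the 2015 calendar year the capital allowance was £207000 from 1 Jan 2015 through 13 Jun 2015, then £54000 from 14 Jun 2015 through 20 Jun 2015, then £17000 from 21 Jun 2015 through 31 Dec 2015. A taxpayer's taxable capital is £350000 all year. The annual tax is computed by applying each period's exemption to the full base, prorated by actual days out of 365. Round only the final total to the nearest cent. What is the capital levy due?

1 Jan – 13 Jun 2015: 164 days, exemption £207000 → (£350000 − £207000) × 2% × 164/365 = £1285.0411
14 Jun – 20 Jun 2015: 7 days, exemption £54000 → (£350000 − £54000) × 2% × 7/365 = £113.5342
21 Jun – 31 Dec 2015: 194 days, exemption £17000 → (£350000 − £17000) × 2% × 194/365 = £3539.8356
Total = £4938.4110

£4938.41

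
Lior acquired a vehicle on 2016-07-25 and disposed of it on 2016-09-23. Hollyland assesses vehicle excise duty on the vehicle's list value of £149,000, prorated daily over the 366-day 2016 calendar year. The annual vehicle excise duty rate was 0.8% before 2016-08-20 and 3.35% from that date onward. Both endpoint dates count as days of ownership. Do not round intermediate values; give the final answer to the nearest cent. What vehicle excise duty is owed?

2016-07-25 to 2016-08-19: 26 days at 0.8% → £149,000 × 0.8% × 26/366 = £84.6776
2016-08-20 to 2016-09-23: 35 days at 3.35% → £149,000 × 3.35% × 35/366 = £477.3292
Total = £562.0068

£562.01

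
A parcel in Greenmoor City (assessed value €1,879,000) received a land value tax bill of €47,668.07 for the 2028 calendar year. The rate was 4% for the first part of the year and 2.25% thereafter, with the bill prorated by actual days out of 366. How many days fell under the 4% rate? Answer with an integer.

Let d = days at the first rate; then 366 − d days at the second rate.
€1,879,000 × [4%·d + 2.25%·(366−d)] / 366 = €47,668.07
Solving gives d = 60, so the new rate took effect on March 1, 2028.

60 days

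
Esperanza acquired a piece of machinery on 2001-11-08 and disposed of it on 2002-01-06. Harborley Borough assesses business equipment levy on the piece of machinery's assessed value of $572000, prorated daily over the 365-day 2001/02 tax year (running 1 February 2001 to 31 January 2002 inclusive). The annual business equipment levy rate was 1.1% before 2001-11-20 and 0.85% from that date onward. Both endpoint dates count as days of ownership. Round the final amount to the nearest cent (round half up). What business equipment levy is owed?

2001-11-08 to 2001-11-19: 12 days at 1.1% → $572000 × 1.1% × 12/365 = $206.8603
2001-11-20 to 2002-01-06: 48 days at 0.85% → $572000 × 0.85% × 48/365 = $639.3863
Total = $846.2466

$846.25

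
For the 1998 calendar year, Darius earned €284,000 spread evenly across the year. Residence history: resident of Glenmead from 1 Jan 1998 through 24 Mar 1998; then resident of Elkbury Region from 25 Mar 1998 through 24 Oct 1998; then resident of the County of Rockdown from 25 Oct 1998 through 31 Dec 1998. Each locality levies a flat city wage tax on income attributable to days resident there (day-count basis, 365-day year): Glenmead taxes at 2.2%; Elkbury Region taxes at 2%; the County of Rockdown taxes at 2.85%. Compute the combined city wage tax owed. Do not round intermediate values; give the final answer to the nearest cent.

€6,258.89

Glenmead, 1 Jan – 24 Mar 1998: 83 days → €284,000 × 2.2% × 83/365 = €1,420.7781
Elkbury Region, 25 Mar – 24 Oct 1998: 214 days → €284,000 × 2% × 214/365 = €3,330.1918
The County of Rockdown, 25 Oct – 31 Dec 1998: 68 days → €284,000 × 2.85% × 68/365 = €1,507.9233
Total = €6,258.8932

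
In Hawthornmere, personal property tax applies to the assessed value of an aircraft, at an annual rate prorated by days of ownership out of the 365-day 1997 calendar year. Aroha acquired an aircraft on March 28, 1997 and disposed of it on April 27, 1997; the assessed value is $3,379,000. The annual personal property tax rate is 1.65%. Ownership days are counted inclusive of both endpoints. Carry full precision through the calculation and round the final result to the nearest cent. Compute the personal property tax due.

Days held (March 28 – April 27, 1997): 31 out of 365
Tax = $3,379,000 × 1.65% × 31/365 = $4,735.2288

$4,735.23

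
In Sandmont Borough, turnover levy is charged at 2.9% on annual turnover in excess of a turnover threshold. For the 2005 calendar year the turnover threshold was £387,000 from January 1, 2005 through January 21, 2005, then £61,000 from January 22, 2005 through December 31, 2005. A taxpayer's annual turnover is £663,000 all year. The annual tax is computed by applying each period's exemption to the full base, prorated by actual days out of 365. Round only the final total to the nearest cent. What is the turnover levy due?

January 1 – January 21, 2005: 21 days, exemption £387,000 → (£663,000 − £387,000) × 2.9% × 21/365 = £460.5041
January 22 – December 31, 2005: 344 days, exemption £61,000 → (£663,000 − £61,000) × 2.9% × 344/365 = £16,453.5671
Total = £16,914.0712

£16,914.07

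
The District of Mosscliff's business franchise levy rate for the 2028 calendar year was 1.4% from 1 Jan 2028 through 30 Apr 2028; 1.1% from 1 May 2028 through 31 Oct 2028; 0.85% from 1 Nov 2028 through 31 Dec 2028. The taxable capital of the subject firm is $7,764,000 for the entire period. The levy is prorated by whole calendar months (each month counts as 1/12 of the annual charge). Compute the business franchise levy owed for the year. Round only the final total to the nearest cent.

$89,933.00

1 Jan – 30 Apr 2028: 4 months at 1.4% → $7,764,000 × 1.4% × 4/12 = $36,232.0000
1 May – 31 Oct 2028: 6 months at 1.1% → $7,764,000 × 1.1% × 6/12 = $42,702.0000
1 Nov – 31 Dec 2028: 2 months at 0.85% → $7,764,000 × 0.85% × 2/12 = $10,999.0000
Total = $89,933.0000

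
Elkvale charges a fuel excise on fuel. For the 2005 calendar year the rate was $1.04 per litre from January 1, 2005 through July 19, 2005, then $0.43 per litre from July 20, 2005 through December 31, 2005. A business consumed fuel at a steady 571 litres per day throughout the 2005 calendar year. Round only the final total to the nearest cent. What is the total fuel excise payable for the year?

$159,280.45

January 1 – July 19, 2005: 200 days × 571 litres/day = 114,200 litres at $1.04/litre → $118,768.00
July 20 – December 31, 2005: 165 days × 571 litres/day = 94,215 litres at $0.43/litre → $40,512.45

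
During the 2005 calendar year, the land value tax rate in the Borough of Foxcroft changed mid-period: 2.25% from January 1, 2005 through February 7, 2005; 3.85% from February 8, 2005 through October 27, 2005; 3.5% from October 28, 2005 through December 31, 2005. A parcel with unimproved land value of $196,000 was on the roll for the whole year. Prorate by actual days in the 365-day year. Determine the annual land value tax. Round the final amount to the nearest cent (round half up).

$7,097.35

January 1 – February 7, 2005: 38 days at 2.25% → $196,000 × 2.25% × 38/365 = $459.1233
February 8 – October 27, 2005: 262 days at 3.85% → $196,000 × 3.85% × 262/365 = $5,416.5808
October 28 – December 31, 2005: 65 days at 3.5% → $196,000 × 3.5% × 65/365 = $1,221.6438
Total = $7,097.3479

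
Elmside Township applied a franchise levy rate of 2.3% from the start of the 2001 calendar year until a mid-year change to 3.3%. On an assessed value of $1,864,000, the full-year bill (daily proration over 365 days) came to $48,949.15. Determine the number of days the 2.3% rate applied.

246 days

Let d = days at the first rate; then 365 − d days at the second rate.
$1,864,000 × [2.3%·d + 3.3%·(365−d)] / 365 = $48,949.15
Solving gives d = 246, so the new rate took effect on September 4, 2001.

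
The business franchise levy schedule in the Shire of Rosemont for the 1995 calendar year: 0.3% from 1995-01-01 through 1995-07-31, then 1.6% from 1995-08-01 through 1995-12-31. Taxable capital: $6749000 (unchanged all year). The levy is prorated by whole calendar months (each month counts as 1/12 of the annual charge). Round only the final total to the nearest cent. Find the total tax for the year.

1995-01-01 to 1995-07-31: 7 months at 0.3% → $6749000 × 0.3% × 7/12 = $11810.7500
1995-08-01 to 1995-12-31: 5 months at 1.6% → $6749000 × 1.6% × 5/12 = $44993.3333
Total = $56804.0833

$56804.08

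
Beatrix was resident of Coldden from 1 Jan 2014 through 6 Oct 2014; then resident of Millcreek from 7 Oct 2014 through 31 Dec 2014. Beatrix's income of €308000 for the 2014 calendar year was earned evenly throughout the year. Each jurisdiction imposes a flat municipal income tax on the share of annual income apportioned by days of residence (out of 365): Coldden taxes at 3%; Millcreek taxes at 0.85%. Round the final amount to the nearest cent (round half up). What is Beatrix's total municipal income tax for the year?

Coldden, 1 Jan – 6 Oct 2014: 279 days → €308000 × 3% × 279/365 = €7062.9041
Millcreek, 7 Oct – 31 Dec 2014: 86 days → €308000 × 0.85% × 86/365 = €616.8438
Total = €7679.7479

€7679.75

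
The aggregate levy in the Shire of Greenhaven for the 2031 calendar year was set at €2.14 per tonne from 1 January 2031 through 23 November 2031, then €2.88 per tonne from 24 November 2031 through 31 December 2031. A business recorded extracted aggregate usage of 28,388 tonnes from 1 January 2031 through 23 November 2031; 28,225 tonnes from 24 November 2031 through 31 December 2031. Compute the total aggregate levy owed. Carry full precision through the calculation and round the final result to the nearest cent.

1 January – 23 November 2031: 28,388 tonnes at €2.14/tonne → €60,750.32
24 November – 31 December 2031: 28,225 tonnes at €2.88/tonne → €81,288.00

€142,038.32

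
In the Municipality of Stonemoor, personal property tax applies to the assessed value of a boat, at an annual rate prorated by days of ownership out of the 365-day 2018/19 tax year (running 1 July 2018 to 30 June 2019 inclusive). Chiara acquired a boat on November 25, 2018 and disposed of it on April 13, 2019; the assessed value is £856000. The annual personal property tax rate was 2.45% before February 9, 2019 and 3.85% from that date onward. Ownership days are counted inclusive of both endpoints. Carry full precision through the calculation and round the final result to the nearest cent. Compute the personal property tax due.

November 25, 2018 – February 8, 2019: 76 days at 2.45% → £856000 × 2.45% × 76/365 = £4366.7726
February 9 – April 13, 2019: 64 days at 3.85% → £856000 × 3.85% × 64/365 = £5778.5863
Total = £10145.3589

£10145.36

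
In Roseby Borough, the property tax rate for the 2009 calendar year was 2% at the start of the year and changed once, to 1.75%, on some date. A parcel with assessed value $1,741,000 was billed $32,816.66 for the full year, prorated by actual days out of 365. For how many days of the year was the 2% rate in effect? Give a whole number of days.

197 days

Let d = days at the first rate; then 365 − d days at the second rate.
$1,741,000 × [2%·d + 1.75%·(365−d)] / 365 = $32,816.66
Solving gives d = 197, so the new rate took effect on July 17, 2009.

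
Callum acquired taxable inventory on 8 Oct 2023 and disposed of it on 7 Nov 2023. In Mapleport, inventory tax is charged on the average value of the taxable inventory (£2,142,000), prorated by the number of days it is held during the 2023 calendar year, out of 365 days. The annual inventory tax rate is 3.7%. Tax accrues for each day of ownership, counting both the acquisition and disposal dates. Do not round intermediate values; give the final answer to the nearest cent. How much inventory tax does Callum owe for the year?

£6,731.16

Days held (8 Oct – 7 Nov 2023): 31 out of 365
Tax = £2,142,000 × 3.7% × 31/365 = £6,731.1616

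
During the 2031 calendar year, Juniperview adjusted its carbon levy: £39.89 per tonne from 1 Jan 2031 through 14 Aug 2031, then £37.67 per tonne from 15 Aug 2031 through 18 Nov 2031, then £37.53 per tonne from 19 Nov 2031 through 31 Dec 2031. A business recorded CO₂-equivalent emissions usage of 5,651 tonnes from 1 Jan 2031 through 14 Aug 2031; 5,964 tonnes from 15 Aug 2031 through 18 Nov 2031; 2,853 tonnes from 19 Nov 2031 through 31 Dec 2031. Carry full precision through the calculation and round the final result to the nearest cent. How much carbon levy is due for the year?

1 Jan – 14 Aug 2031: 5,651 tonnes at £39.89/tonne → £225418.39
15 Aug – 18 Nov 2031: 5,964 tonnes at £37.67/tonne → £224663.88
19 Nov – 31 Dec 2031: 2,853 tonnes at £37.53/tonne → £107073.09

£557155.36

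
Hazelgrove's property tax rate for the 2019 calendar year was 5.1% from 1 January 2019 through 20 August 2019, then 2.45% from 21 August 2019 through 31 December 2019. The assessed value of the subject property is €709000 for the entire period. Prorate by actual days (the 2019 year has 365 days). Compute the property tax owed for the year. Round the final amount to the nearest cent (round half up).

€29312.78

1 January – 20 August 2019: 232 days at 5.1% → €709000 × 5.1% × 232/365 = €22983.2548
21 August – 31 December 2019: 133 days at 2.45% → €709000 × 2.45% × 133/365 = €6329.5247
Total = €29312.7795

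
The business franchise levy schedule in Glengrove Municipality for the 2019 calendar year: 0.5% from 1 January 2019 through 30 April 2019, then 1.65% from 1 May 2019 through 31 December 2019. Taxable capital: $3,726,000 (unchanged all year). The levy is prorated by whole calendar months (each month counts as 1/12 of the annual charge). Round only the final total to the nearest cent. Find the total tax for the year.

$47,196.00

1 January – 30 April 2019: 4 months at 0.5% → $3,726,000 × 0.5% × 4/12 = $6,210.0000
1 May – 31 December 2019: 8 months at 1.65% → $3,726,000 × 1.65% × 8/12 = $40,986.0000
Total = $47,196.0000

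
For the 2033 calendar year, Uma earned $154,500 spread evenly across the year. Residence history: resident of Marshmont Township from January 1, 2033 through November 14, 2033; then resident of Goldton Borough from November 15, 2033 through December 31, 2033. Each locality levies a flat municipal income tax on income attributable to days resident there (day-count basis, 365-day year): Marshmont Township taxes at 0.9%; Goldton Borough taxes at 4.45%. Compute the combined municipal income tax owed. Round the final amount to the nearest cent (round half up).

Marshmont Township, January 1 – November 14, 2033: 318 days → $154,500 × 0.9% × 318/365 = $1,211.4493
Goldton Borough, November 15 – December 31, 2033: 47 days → $154,500 × 4.45% × 47/365 = $885.3062
Total = $2,096.7555

$2,096.76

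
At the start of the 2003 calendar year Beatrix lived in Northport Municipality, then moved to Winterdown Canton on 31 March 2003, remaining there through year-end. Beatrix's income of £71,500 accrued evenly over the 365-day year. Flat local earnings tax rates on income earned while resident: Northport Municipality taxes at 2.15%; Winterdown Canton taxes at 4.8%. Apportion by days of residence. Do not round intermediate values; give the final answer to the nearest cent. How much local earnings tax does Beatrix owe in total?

£2,969.99

Northport Municipality, 1 January – 30 March 2003: 89 days → £71,500 × 2.15% × 89/365 = £374.8363
Winterdown Canton, 31 March – 31 December 2003: 276 days → £71,500 × 4.8% × 276/365 = £2,595.1562
Total = £2,969.9925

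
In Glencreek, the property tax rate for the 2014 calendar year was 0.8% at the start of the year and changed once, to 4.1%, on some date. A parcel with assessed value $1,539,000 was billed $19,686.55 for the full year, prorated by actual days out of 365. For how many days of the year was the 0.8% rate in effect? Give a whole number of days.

Let d = days at the first rate; then 365 − d days at the second rate.
$1,539,000 × [0.8%·d + 4.1%·(365−d)] / 365 = $19,686.55
Solving gives d = 312, so the new rate took effect on 9 November 2014.

312 days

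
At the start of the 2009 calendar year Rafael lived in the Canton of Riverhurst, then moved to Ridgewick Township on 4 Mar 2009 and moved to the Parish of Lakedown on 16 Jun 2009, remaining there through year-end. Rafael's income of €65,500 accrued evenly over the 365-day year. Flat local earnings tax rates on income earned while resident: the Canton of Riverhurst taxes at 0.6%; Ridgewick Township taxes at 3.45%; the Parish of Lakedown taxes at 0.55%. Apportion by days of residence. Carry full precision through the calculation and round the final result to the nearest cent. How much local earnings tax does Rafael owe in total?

€907.04

The Canton of Riverhurst, 1 Jan – 3 Mar 2009: 62 days → €65,500 × 0.6% × 62/365 = €66.7562
Ridgewick Township, 4 Mar – 15 Jun 2009: 104 days → €65,500 × 3.45% × 104/365 = €643.8740
The Parish of Lakedown, 16 Jun – 31 Dec 2009: 199 days → €65,500 × 0.55% × 199/365 = €196.4103
Total = €907.0404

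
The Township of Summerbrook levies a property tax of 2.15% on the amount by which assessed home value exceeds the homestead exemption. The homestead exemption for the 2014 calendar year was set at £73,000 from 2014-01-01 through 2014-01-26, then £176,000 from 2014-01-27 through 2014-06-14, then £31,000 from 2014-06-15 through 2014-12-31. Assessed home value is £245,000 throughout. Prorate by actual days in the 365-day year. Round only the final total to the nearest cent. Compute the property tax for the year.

2014-01-01 to 2014-01-26: 26 days, exemption £73,000 → (£245,000 − £73,000) × 2.15% × 26/365 = £263.4192
2014-01-27 to 2014-06-14: 139 days, exemption £176,000 → (£245,000 − £176,000) × 2.15% × 139/365 = £564.9493
2014-06-15 to 2014-12-31: 200 days, exemption £31,000 → (£245,000 − £31,000) × 2.15% × 200/365 = £2,521.0959
Total = £3,349.4644

£3,349.46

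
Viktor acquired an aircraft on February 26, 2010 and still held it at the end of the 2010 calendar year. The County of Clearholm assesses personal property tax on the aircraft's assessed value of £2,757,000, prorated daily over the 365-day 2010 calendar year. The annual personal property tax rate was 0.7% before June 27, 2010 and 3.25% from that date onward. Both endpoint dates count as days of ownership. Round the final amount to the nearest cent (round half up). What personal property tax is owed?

£52,549.18

February 26 – June 26, 2010: 121 days at 0.7% → £2,757,000 × 0.7% × 121/365 = £6,397.7507
June 27 – December 31, 2010: 188 days at 3.25% → £2,757,000 × 3.25% × 188/365 = £46,151.4247
Total = £52,549.1753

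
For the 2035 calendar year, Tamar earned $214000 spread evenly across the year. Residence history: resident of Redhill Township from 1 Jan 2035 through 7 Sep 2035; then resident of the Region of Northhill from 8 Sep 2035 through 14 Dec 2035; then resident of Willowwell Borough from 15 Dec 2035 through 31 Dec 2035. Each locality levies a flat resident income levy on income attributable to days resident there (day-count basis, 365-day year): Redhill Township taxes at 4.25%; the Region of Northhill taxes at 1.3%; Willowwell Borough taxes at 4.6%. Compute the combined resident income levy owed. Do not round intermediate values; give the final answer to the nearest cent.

$7434.89

Redhill Township, 1 Jan – 7 Sep 2035: 250 days → $214000 × 4.25% × 250/365 = $6229.4521
The Region of Northhill, 8 Sep – 14 Dec 2035: 98 days → $214000 × 1.3% × 98/365 = $746.9479
Willowwell Borough, 15 Dec – 31 Dec 2035: 17 days → $214000 × 4.6% × 17/365 = $458.4877
Total = $7434.8877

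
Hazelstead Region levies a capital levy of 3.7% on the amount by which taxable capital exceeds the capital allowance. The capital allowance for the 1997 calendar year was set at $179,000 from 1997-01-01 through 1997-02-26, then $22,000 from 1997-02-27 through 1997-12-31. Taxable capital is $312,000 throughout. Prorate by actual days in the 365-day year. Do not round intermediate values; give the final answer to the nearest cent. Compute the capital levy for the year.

$9,822.84

1997-01-01 to 1997-02-26: 57 days, exemption $179,000 → ($312,000 − $179,000) × 3.7% × 57/365 = $768.4849
1997-02-27 to 1997-12-31: 308 days, exemption $22,000 → ($312,000 − $22,000) × 3.7% × 308/365 = $9,054.3562
Total = $9,822.8411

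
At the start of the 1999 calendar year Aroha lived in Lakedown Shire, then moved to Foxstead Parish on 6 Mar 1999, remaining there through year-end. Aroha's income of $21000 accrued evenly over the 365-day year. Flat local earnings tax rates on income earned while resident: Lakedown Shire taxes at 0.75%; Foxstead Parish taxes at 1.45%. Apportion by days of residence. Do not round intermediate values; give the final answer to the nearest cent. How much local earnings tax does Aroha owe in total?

$278.72

Lakedown Shire, 1 Jan – 5 Mar 1999: 64 days → $21000 × 0.75% × 64/365 = $27.6164
Foxstead Parish, 6 Mar – 31 Dec 1999: 301 days → $21000 × 1.45% × 301/365 = $251.1082
Total = $278.7247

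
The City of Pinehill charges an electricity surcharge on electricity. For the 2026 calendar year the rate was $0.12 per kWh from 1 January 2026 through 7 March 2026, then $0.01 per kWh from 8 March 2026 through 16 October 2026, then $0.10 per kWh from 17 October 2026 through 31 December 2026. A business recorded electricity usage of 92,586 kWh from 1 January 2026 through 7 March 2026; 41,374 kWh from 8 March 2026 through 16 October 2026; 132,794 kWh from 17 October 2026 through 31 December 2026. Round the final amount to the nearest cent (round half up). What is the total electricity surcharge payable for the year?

1 January – 7 March 2026: 92,586 kWh at $0.12/kWh → $11,110.32
8 March – 16 October 2026: 41,374 kWh at $0.01/kWh → $413.74
17 October – 31 December 2026: 132,794 kWh at $0.10/kWh → $13,279.40

$24,803.46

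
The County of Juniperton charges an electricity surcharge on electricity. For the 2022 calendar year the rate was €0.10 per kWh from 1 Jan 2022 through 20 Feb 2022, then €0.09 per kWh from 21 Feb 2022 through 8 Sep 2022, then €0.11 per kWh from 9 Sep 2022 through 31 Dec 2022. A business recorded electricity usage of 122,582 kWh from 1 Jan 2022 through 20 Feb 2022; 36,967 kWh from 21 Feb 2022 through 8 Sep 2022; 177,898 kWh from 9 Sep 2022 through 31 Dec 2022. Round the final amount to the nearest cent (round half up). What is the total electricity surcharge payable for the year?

1 Jan – 20 Feb 2022: 122,582 kWh at €0.10/kWh → €12258.20
21 Feb – 8 Sep 2022: 36,967 kWh at €0.09/kWh → €3327.03
9 Sep – 31 Dec 2022: 177,898 kWh at €0.11/kWh → €19568.78

€35154.01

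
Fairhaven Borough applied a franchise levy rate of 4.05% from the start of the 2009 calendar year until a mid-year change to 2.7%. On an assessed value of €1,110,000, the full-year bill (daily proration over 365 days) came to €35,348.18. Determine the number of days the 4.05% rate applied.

131 days

Let d = days at the first rate; then 365 − d days at the second rate.
€1,110,000 × [4.05%·d + 2.7%·(365−d)] / 365 = €35,348.18
Solving gives d = 131, so the new rate took effect on 12 May 2009.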